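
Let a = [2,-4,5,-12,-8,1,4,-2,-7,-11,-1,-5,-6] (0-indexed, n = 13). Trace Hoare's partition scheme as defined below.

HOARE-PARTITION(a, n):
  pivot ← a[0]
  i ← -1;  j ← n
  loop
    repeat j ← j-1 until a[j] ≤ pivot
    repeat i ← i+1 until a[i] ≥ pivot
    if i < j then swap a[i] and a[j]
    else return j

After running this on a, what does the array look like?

[-6,-4,-5,-12,-8,1,-1,-2,-7,-11,4,5,2]

pivot = a[0] = 2; i = -1, j = 13
j→12 (a[12]=-6≤2), i→0 (a[0]=2≥2); i<j, swap → [-6,-4,5,-12,-8,1,4,-2,-7,-11,-1,-5,2]
j→11 (a[11]=-5≤2), i→2 (a[2]=5≥2); i<j, swap → [-6,-4,-5,-12,-8,1,4,-2,-7,-11,-1,5,2]
j→10 (a[10]=-1≤2), i→6 (a[6]=4≥2); i<j, swap → [-6,-4,-5,-12,-8,1,-1,-2,-7,-11,4,5,2]
j→9, i→10; i≥j, return j=9. a = [-6,-4,-5,-12,-8,1,-1,-2,-7,-11,4,5,2]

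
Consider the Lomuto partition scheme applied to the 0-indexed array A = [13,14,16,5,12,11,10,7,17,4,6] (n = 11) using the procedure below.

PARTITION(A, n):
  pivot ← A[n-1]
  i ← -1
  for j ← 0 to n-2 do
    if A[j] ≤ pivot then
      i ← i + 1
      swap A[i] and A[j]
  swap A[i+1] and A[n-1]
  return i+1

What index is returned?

2

pivot=6, i=-1
j=0: 13>6, skip
j=1: 14>6, skip
j=2: 16>6, skip
j=3: 5≤6, i=0, swap(0,3) ⇒ [5,14,16,13,12,11,10,7,17,4,6]
j=4: 12>6, skip
j=5: 11>6, skip
j=6: 10>6, skip
j=7: 7>6, skip
j=8: 17>6, skip
j=9: 4≤6, i=1, swap(1,9) ⇒ [5,4,16,13,12,11,10,7,17,14,6]
swap(2,10) ⇒ [5,4,6,13,12,11,10,7,17,14,16]; return 2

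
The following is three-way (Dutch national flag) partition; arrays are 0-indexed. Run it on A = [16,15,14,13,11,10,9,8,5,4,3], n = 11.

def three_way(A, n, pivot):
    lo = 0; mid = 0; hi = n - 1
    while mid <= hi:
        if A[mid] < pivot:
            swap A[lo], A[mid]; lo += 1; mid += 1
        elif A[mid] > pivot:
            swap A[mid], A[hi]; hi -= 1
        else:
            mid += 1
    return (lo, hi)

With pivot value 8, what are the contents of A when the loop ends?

[3,4,5,8,10,9,11,13,14,15,16]

pivot = 8; lo=0, mid=0, hi=10
A[mid]=16>8: swap A[0],A[10]; hi=9 → [3,15,14,13,11,10,9,8,5,4,16]
A[mid]=3<8: swap A[0],A[0]; lo=1,mid=1 → [3,15,14,13,11,10,9,8,5,4,16]
A[mid]=15>8: swap A[1],A[9]; hi=8 → [3,4,14,13,11,10,9,8,5,15,16]
A[mid]=4<8: swap A[1],A[1]; lo=2,mid=2 → [3,4,14,13,11,10,9,8,5,15,16]
A[mid]=14>8: swap A[2],A[8]; hi=7 → [3,4,5,13,11,10,9,8,14,15,16]
A[mid]=5<8: swap A[2],A[2]; lo=3,mid=3 → [3,4,5,13,11,10,9,8,14,15,16]
A[mid]=13>8: swap A[3],A[7]; hi=6 → [3,4,5,8,11,10,9,13,14,15,16]
A[mid]=8=8: mid=4
A[mid]=11>8: swap A[4],A[6]; hi=5 → [3,4,5,8,9,10,11,13,14,15,16]
A[mid]=9>8: swap A[4],A[5]; hi=4 → [3,4,5,8,10,9,11,13,14,15,16]
A[mid]=10>8: swap A[4],A[4]; hi=3 → [3,4,5,8,10,9,11,13,14,15,16]
end: lo=3, hi=3; A = [3,4,5,8,10,9,11,13,14,15,16]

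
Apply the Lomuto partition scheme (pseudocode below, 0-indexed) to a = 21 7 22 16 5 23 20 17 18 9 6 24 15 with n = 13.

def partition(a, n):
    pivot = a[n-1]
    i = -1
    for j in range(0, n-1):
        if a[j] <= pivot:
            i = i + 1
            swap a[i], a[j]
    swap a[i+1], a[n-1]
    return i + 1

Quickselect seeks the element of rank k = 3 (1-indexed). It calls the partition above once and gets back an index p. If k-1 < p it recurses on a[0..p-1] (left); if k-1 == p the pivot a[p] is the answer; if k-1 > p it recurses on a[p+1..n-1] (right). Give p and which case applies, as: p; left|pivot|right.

pivot=15, i=-1
j=0: 21>15, skip
j=1: 7≤15, i=0, swap(0,1) ⇒ 7 21 22 16 5 23 20 17 18 9 6 24 15
j=2: 22>15, skip
j=3: 16>15, skip
j=4: 5≤15, i=1, swap(1,4) ⇒ 7 5 22 16 21 23 20 17 18 9 6 24 15
j=5: 23>15, skip
j=6: 20>15, skip
j=7: 17>15, skip
j=8: 18>15, skip
j=9: 9≤15, i=2, swap(2,9) ⇒ 7 5 9 16 21 23 20 17 18 22 6 24 15
j=10: 6≤15, i=3, swap(3,10) ⇒ 7 5 9 6 21 23 20 17 18 22 16 24 15
j=11: 24>15, skip
swap(4,12) ⇒ 7 5 9 6 15 23 20 17 18 22 16 24 21; return 4
p = 4; k-1 = 2 < 4 ⇒ left

4; left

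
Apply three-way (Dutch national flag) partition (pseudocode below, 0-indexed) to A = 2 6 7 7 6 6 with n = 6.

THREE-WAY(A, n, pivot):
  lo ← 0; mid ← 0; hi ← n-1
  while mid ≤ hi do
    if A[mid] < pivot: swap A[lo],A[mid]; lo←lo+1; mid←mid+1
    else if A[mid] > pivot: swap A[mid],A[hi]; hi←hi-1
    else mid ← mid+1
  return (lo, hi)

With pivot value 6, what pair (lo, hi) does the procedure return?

(1, 3)

pivot = 6; lo=0, mid=0, hi=5
A[mid]=2<6: swap A[0],A[0]; lo=1,mid=1 → 2 6 7 7 6 6
A[mid]=6=6: mid=2
A[mid]=7>6: swap A[2],A[5]; hi=4 → 2 6 6 7 6 7
A[mid]=6=6: mid=3
A[mid]=7>6: swap A[3],A[4]; hi=3 → 2 6 6 6 7 7
A[mid]=6=6: mid=4
end: lo=1, hi=3; A = 2 6 6 6 7 7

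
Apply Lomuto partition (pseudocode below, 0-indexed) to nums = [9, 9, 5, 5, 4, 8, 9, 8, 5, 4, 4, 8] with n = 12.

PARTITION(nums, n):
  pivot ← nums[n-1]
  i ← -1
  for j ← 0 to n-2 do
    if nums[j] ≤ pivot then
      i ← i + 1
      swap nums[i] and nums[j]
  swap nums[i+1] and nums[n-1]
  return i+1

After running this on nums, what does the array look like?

[5, 5, 4, 8, 8, 5, 4, 4, 8, 9, 9, 9]

pivot = nums[11] = 8; i = -1
j=0: nums[0]=9 > 8 → no swap
j=1: nums[1]=9 > 8 → no swap
j=2: nums[2]=5 ≤ 8 → i=0, swap nums[0],nums[2] → [5, 9, 9, 5, 4, 8, 9, 8, 5, 4, 4, 8]
j=3: nums[3]=5 ≤ 8 → i=1, swap nums[1],nums[3] → [5, 5, 9, 9, 4, 8, 9, 8, 5, 4, 4, 8]
j=4: nums[4]=4 ≤ 8 → i=2, swap nums[2],nums[4] → [5, 5, 4, 9, 9, 8, 9, 8, 5, 4, 4, 8]
j=5: nums[5]=8 ≤ 8 → i=3, swap nums[3],nums[5] → [5, 5, 4, 8, 9, 9, 9, 8, 5, 4, 4, 8]
j=6: nums[6]=9 > 8 → no swap
j=7: nums[7]=8 ≤ 8 → i=4, swap nums[4],nums[7] → [5, 5, 4, 8, 8, 9, 9, 9, 5, 4, 4, 8]
j=8: nums[8]=5 ≤ 8 → i=5, swap nums[5],nums[8] → [5, 5, 4, 8, 8, 5, 9, 9, 9, 4, 4, 8]
j=9: nums[9]=4 ≤ 8 → i=6, swap nums[6],nums[9] → [5, 5, 4, 8, 8, 5, 4, 9, 9, 9, 4, 8]
j=10: nums[10]=4 ≤ 8 → i=7, swap nums[7],nums[10] → [5, 5, 4, 8, 8, 5, 4, 4, 9, 9, 9, 8]
final swap nums[8],nums[11] → [5, 5, 4, 8, 8, 5, 4, 4, 8, 9, 9, 9]; return 8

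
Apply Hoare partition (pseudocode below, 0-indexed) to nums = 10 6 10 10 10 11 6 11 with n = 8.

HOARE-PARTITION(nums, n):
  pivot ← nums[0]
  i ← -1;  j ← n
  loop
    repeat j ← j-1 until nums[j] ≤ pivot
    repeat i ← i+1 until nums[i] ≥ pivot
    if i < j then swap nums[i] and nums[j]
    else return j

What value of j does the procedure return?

3

pivot=10
j stops at 6 (6), i stops at 0 (10); swap ⇒ 6 6 10 10 10 11 10 11
j stops at 4 (10), i stops at 2 (10); swap ⇒ 6 6 10 10 10 11 10 11
j stops at 3, i stops at 3; i≥j ⇒ return 3. nums=6 6 10 10 10 11 10 11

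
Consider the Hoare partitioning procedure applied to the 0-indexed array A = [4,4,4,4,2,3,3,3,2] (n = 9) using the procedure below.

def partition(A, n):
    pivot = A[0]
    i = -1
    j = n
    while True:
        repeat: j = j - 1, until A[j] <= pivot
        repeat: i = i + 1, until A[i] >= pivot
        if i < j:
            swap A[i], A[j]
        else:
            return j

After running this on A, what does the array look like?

pivot = A[0] = 4; i = -1, j = 9
j→8 (A[8]=2≤4), i→0 (A[0]=4≥4); i<j, swap → [2,4,4,4,2,3,3,3,4]
j→7 (A[7]=3≤4), i→1 (A[1]=4≥4); i<j, swap → [2,3,4,4,2,3,3,4,4]
j→6 (A[6]=3≤4), i→2 (A[2]=4≥4); i<j, swap → [2,3,3,4,2,3,4,4,4]
j→5 (A[5]=3≤4), i→3 (A[3]=4≥4); i<j, swap → [2,3,3,3,2,4,4,4,4]
j→4, i→5; i≥j, return j=4. A = [2,3,3,3,2,4,4,4,4]

[2,3,3,3,2,4,4,4,4]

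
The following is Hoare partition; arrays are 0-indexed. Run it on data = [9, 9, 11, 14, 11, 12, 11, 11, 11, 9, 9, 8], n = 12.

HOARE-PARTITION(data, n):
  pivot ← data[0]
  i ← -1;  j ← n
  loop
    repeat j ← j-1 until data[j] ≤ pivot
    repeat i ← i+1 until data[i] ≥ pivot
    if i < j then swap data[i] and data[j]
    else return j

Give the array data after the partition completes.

[8, 9, 9, 14, 11, 12, 11, 11, 11, 11, 9, 9]

pivot=9
j stops at 11 (8), i stops at 0 (9); swap ⇒ [8, 9, 11, 14, 11, 12, 11, 11, 11, 9, 9, 9]
j stops at 10 (9), i stops at 1 (9); swap ⇒ [8, 9, 11, 14, 11, 12, 11, 11, 11, 9, 9, 9]
j stops at 9 (9), i stops at 2 (11); swap ⇒ [8, 9, 9, 14, 11, 12, 11, 11, 11, 11, 9, 9]
j stops at 2, i stops at 3; i≥j ⇒ return 2. data=[8, 9, 9, 14, 11, 12, 11, 11, 11, 11, 9, 9]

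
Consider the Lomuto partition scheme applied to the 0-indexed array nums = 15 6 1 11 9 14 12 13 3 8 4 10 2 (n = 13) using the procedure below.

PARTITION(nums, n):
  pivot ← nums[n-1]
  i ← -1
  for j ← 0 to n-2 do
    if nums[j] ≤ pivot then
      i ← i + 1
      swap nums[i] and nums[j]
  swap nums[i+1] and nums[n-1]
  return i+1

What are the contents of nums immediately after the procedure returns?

1 2 15 11 9 14 12 13 3 8 4 10 6

pivot = nums[12] = 2; i = -1
j=0: nums[0]=15 > 2 → no swap
j=1: nums[1]=6 > 2 → no swap
j=2: nums[2]=1 ≤ 2 → i=0, swap nums[0],nums[2] → 1 6 15 11 9 14 12 13 3 8 4 10 2
j=3: nums[3]=11 > 2 → no swap
j=4: nums[4]=9 > 2 → no swap
j=5: nums[5]=14 > 2 → no swap
j=6: nums[6]=12 > 2 → no swap
j=7: nums[7]=13 > 2 → no swap
j=8: nums[8]=3 > 2 → no swap
j=9: nums[9]=8 > 2 → no swap
j=10: nums[10]=4 > 2 → no swap
j=11: nums[11]=10 > 2 → no swap
final swap nums[1],nums[12] → 1 2 15 11 9 14 12 13 3 8 4 10 6; return 1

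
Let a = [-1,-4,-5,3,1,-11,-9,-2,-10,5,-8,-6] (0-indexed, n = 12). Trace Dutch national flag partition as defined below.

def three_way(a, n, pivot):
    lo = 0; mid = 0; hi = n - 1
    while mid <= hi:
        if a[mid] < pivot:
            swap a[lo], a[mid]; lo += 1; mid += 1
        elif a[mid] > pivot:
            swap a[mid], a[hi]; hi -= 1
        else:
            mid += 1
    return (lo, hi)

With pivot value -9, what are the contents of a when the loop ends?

pivot = -9; lo=0, mid=0, hi=11
a[mid]=-1>-9: swap a[0],a[11]; hi=10 → [-6,-4,-5,3,1,-11,-9,-2,-10,5,-8,-1]
a[mid]=-6>-9: swap a[0],a[10]; hi=9 → [-8,-4,-5,3,1,-11,-9,-2,-10,5,-6,-1]
a[mid]=-8>-9: swap a[0],a[9]; hi=8 → [5,-4,-5,3,1,-11,-9,-2,-10,-8,-6,-1]
a[mid]=5>-9: swap a[0],a[8]; hi=7 → [-10,-4,-5,3,1,-11,-9,-2,5,-8,-6,-1]
a[mid]=-10<-9: swap a[0],a[0]; lo=1,mid=1 → [-10,-4,-5,3,1,-11,-9,-2,5,-8,-6,-1]
a[mid]=-4>-9: swap a[1],a[7]; hi=6 → [-10,-2,-5,3,1,-11,-9,-4,5,-8,-6,-1]
a[mid]=-2>-9: swap a[1],a[6]; hi=5 → [-10,-9,-5,3,1,-11,-2,-4,5,-8,-6,-1]
a[mid]=-9=-9: mid=2
a[mid]=-5>-9: swap a[2],a[5]; hi=4 → [-10,-9,-11,3,1,-5,-2,-4,5,-8,-6,-1]
a[mid]=-11<-9: swap a[1],a[2]; lo=2,mid=3 → [-10,-11,-9,3,1,-5,-2,-4,5,-8,-6,-1]
a[mid]=3>-9: swap a[3],a[4]; hi=3 → [-10,-11,-9,1,3,-5,-2,-4,5,-8,-6,-1]
a[mid]=1>-9: swap a[3],a[3]; hi=2 → [-10,-11,-9,1,3,-5,-2,-4,5,-8,-6,-1]
end: lo=2, hi=2; a = [-10,-11,-9,1,3,-5,-2,-4,5,-8,-6,-1]

[-10,-11,-9,1,3,-5,-2,-4,5,-8,-6,-1]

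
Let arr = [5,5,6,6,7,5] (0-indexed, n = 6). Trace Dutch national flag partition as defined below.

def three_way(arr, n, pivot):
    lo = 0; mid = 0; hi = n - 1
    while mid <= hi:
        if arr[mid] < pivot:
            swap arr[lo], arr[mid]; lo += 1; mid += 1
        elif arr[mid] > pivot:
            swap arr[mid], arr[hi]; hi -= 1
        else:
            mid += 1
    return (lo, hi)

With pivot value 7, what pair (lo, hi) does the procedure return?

pivot = 7; lo=0, mid=0, hi=5
arr[mid]=5<7: swap arr[0],arr[0]; lo=1,mid=1 → [5,5,6,6,7,5]
arr[mid]=5<7: swap arr[1],arr[1]; lo=2,mid=2 → [5,5,6,6,7,5]
arr[mid]=6<7: swap arr[2],arr[2]; lo=3,mid=3 → [5,5,6,6,7,5]
arr[mid]=6<7: swap arr[3],arr[3]; lo=4,mid=4 → [5,5,6,6,7,5]
arr[mid]=7=7: mid=5
arr[mid]=5<7: swap arr[4],arr[5]; lo=5,mid=6 → [5,5,6,6,5,7]
end: lo=5, hi=5; arr = [5,5,6,6,5,7]

(5, 5)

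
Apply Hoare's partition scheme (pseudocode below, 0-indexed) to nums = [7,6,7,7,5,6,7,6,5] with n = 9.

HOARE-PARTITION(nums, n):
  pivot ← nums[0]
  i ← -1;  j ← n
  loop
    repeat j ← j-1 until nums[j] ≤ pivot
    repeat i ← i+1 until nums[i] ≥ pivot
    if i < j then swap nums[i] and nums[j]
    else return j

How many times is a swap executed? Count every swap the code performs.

3

pivot = nums[0] = 7; i = -1, j = 9
j→8 (nums[8]=5≤7), i→0 (nums[0]=7≥7); i<j, swap → [5,6,7,7,5,6,7,6,7]
j→7 (nums[7]=6≤7), i→2 (nums[2]=7≥7); i<j, swap → [5,6,6,7,5,6,7,7,7]
j→6 (nums[6]=7≤7), i→3 (nums[3]=7≥7); i<j, swap → [5,6,6,7,5,6,7,7,7]
j→5, i→6; i≥j, return j=5. nums = [5,6,6,7,5,6,7,7,7]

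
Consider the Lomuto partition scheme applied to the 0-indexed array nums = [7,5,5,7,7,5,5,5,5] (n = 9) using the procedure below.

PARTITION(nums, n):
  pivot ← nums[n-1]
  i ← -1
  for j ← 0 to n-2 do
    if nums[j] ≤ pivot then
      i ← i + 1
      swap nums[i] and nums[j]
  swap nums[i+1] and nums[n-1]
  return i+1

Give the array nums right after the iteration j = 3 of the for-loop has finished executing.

pivot = nums[8] = 5; i = -1
j=0: nums[0]=7 > 5 → no swap
j=1: nums[1]=5 ≤ 5 → i=0, swap nums[0],nums[1] → [5,7,5,7,7,5,5,5,5]
j=2: nums[2]=5 ≤ 5 → i=1, swap nums[1],nums[2] → [5,5,7,7,7,5,5,5,5]
j=3: nums[3]=7 > 5 → no swap
(after j=3) nums = [5,5,7,7,7,5,5,5,5]

[5,5,7,7,7,5,5,5,5]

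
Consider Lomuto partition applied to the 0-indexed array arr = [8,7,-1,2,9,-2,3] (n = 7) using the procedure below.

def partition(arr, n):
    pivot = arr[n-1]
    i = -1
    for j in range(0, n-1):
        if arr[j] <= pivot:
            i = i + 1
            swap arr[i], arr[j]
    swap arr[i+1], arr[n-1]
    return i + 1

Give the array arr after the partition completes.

pivot = arr[6] = 3; i = -1
j=0: arr[0]=8 > 3 → no swap
j=1: arr[1]=7 > 3 → no swap
j=2: arr[2]=-1 ≤ 3 → i=0, swap arr[0],arr[2] → [-1,7,8,2,9,-2,3]
j=3: arr[3]=2 ≤ 3 → i=1, swap arr[1],arr[3] → [-1,2,8,7,9,-2,3]
j=4: arr[4]=9 > 3 → no swap
j=5: arr[5]=-2 ≤ 3 → i=2, swap arr[2],arr[5] → [-1,2,-2,7,9,8,3]
final swap arr[3],arr[6] → [-1,2,-2,3,9,8,7]; return 3

[-1,2,-2,3,9,8,7]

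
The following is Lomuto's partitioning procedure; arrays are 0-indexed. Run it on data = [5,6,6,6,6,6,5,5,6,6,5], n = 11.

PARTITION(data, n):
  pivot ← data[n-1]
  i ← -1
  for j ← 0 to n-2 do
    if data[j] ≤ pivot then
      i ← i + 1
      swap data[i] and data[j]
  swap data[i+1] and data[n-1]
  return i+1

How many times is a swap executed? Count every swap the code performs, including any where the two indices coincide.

4

pivot = data[10] = 5; i = -1
j=0: data[0]=5 ≤ 5 → i=0, swap data[0],data[0] (no change) → [5,6,6,6,6,6,5,5,6,6,5]
j=1: data[1]=6 > 5 → no swap
j=2: data[2]=6 > 5 → no swap
j=3: data[3]=6 > 5 → no swap
j=4: data[4]=6 > 5 → no swap
j=5: data[5]=6 > 5 → no swap
j=6: data[6]=5 ≤ 5 → i=1, swap data[1],data[6] → [5,5,6,6,6,6,6,5,6,6,5]
j=7: data[7]=5 ≤ 5 → i=2, swap data[2],data[7] → [5,5,5,6,6,6,6,6,6,6,5]
j=8: data[8]=6 > 5 → no swap
j=9: data[9]=6 > 5 → no swap
final swap data[3],data[10] → [5,5,5,5,6,6,6,6,6,6,6]; return 3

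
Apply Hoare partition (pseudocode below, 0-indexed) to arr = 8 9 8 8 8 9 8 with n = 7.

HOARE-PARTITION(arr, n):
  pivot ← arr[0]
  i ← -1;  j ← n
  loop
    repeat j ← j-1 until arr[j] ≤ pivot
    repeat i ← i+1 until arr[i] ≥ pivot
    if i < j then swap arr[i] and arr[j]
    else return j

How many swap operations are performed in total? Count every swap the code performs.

3

pivot = arr[0] = 8; i = -1, j = 7
j→6 (arr[6]=8≤8), i→0 (arr[0]=8≥8); i<j, swap → 8 9 8 8 8 9 8
j→4 (arr[4]=8≤8), i→1 (arr[1]=9≥8); i<j, swap → 8 8 8 8 9 9 8
j→3 (arr[3]=8≤8), i→2 (arr[2]=8≥8); i<j, swap → 8 8 8 8 9 9 8
j→2, i→3; i≥j, return j=2. arr = 8 8 8 8 9 9 8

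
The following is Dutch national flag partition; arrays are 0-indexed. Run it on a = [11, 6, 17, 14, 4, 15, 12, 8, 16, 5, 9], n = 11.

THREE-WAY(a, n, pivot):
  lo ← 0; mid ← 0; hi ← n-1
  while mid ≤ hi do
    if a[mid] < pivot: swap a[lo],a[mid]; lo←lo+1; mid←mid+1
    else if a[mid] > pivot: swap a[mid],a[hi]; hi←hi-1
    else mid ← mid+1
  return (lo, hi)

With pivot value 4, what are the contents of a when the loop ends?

[4, 17, 14, 6, 15, 12, 8, 16, 5, 9, 11]

pivot = 4; lo=0, mid=0, hi=10
a[mid]=11>4: swap a[0],a[10]; hi=9 → [9, 6, 17, 14, 4, 15, 12, 8, 16, 5, 11]
a[mid]=9>4: swap a[0],a[9]; hi=8 → [5, 6, 17, 14, 4, 15, 12, 8, 16, 9, 11]
a[mid]=5>4: swap a[0],a[8]; hi=7 → [16, 6, 17, 14, 4, 15, 12, 8, 5, 9, 11]
a[mid]=16>4: swap a[0],a[7]; hi=6 → [8, 6, 17, 14, 4, 15, 12, 16, 5, 9, 11]
a[mid]=8>4: swap a[0],a[6]; hi=5 → [12, 6, 17, 14, 4, 15, 8, 16, 5, 9, 11]
a[mid]=12>4: swap a[0],a[5]; hi=4 → [15, 6, 17, 14, 4, 12, 8, 16, 5, 9, 11]
a[mid]=15>4: swap a[0],a[4]; hi=3 → [4, 6, 17, 14, 15, 12, 8, 16, 5, 9, 11]
a[mid]=4=4: mid=1
a[mid]=6>4: swap a[1],a[3]; hi=2 → [4, 14, 17, 6, 15, 12, 8, 16, 5, 9, 11]
a[mid]=14>4: swap a[1],a[2]; hi=1 → [4, 17, 14, 6, 15, 12, 8, 16, 5, 9, 11]
a[mid]=17>4: swap a[1],a[1]; hi=0 → [4, 17, 14, 6, 15, 12, 8, 16, 5, 9, 11]
end: lo=0, hi=0; a = [4, 17, 14, 6, 15, 12, 8, 16, 5, 9, 11]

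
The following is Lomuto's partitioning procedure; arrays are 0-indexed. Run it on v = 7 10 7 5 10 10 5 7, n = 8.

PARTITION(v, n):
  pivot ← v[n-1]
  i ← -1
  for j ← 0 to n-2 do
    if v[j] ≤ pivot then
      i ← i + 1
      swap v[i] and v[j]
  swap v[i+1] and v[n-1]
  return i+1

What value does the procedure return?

4

pivot=7, i=-1
j=0: 7≤7, i=0, swap(0,0) ⇒ 7 10 7 5 10 10 5 7
j=1: 10>7, skip
j=2: 7≤7, i=1, swap(1,2) ⇒ 7 7 10 5 10 10 5 7
j=3: 5≤7, i=2, swap(2,3) ⇒ 7 7 5 10 10 10 5 7
j=4: 10>7, skip
j=5: 10>7, skip
j=6: 5≤7, i=3, swap(3,6) ⇒ 7 7 5 5 10 10 10 7
swap(4,7) ⇒ 7 7 5 5 7 10 10 10; return 4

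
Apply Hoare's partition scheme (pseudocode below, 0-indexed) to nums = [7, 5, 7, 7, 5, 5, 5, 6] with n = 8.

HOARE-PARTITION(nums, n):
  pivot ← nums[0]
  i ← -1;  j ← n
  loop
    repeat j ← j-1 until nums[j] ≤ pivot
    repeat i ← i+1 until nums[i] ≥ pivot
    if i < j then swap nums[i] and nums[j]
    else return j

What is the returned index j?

4

pivot=7
j stops at 7 (6), i stops at 0 (7); swap ⇒ [6, 5, 7, 7, 5, 5, 5, 7]
j stops at 6 (5), i stops at 2 (7); swap ⇒ [6, 5, 5, 7, 5, 5, 7, 7]
j stops at 5 (5), i stops at 3 (7); swap ⇒ [6, 5, 5, 5, 5, 7, 7, 7]
j stops at 4, i stops at 5; i≥j ⇒ return 4. nums=[6, 5, 5, 5, 5, 7, 7, 7]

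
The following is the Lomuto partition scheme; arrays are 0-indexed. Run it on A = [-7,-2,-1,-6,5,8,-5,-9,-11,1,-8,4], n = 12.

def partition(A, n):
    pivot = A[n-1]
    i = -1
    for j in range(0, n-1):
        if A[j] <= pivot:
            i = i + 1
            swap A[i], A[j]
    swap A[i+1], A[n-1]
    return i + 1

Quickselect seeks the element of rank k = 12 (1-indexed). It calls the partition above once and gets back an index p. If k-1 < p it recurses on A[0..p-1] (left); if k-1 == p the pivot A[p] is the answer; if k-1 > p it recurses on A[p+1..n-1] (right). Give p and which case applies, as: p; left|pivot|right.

pivot = A[11] = 4; i = -1
j=0: A[0]=-7 ≤ 4 → i=0, swap A[0],A[0] (no change) → [-7,-2,-1,-6,5,8,-5,-9,-11,1,-8,4]
j=1: A[1]=-2 ≤ 4 → i=1, swap A[1],A[1] (no change) → [-7,-2,-1,-6,5,8,-5,-9,-11,1,-8,4]
j=2: A[2]=-1 ≤ 4 → i=2, swap A[2],A[2] (no change) → [-7,-2,-1,-6,5,8,-5,-9,-11,1,-8,4]
j=3: A[3]=-6 ≤ 4 → i=3, swap A[3],A[3] (no change) → [-7,-2,-1,-6,5,8,-5,-9,-11,1,-8,4]
j=4: A[4]=5 > 4 → no swap
j=5: A[5]=8 > 4 → no swap
j=6: A[6]=-5 ≤ 4 → i=4, swap A[4],A[6] → [-7,-2,-1,-6,-5,8,5,-9,-11,1,-8,4]
j=7: A[7]=-9 ≤ 4 → i=5, swap A[5],A[7] → [-7,-2,-1,-6,-5,-9,5,8,-11,1,-8,4]
j=8: A[8]=-11 ≤ 4 → i=6, swap A[6],A[8] → [-7,-2,-1,-6,-5,-9,-11,8,5,1,-8,4]
j=9: A[9]=1 ≤ 4 → i=7, swap A[7],A[9] → [-7,-2,-1,-6,-5,-9,-11,1,5,8,-8,4]
j=10: A[10]=-8 ≤ 4 → i=8, swap A[8],A[10] → [-7,-2,-1,-6,-5,-9,-11,1,-8,8,5,4]
final swap A[9],A[11] → [-7,-2,-1,-6,-5,-9,-11,1,-8,4,5,8]; return 9
p = 9; k-1 = 11 > 9 ⇒ right

9; right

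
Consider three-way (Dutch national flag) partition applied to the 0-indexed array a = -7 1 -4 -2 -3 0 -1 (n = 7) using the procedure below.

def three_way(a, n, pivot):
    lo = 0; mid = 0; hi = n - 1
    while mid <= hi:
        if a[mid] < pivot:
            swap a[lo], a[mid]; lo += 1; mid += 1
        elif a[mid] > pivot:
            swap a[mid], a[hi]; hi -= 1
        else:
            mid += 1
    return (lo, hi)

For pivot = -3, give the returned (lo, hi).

(2, 2)

pivot = -3; lo=0, mid=0, hi=6
a[mid]=-7<-3: swap a[0],a[0]; lo=1,mid=1 → -7 1 -4 -2 -3 0 -1
a[mid]=1>-3: swap a[1],a[6]; hi=5 → -7 -1 -4 -2 -3 0 1
a[mid]=-1>-3: swap a[1],a[5]; hi=4 → -7 0 -4 -2 -3 -1 1
a[mid]=0>-3: swap a[1],a[4]; hi=3 → -7 -3 -4 -2 0 -1 1
a[mid]=-3=-3: mid=2
a[mid]=-4<-3: swap a[1],a[2]; lo=2,mid=3 → -7 -4 -3 -2 0 -1 1
a[mid]=-2>-3: swap a[3],a[3]; hi=2 → -7 -4 -3 -2 0 -1 1
end: lo=2, hi=2; a = -7 -4 -3 -2 0 -1 1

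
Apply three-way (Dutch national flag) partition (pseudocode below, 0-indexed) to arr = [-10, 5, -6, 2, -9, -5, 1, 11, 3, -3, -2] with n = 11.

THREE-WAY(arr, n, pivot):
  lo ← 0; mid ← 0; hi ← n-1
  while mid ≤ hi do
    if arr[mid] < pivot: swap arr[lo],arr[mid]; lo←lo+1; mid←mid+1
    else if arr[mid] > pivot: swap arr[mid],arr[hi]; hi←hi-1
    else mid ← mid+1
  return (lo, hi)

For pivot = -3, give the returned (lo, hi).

(4, 4)

pivot = -3; lo=0, mid=0, hi=10
arr[mid]=-10<-3: swap arr[0],arr[0]; lo=1,mid=1 → [-10, 5, -6, 2, -9, -5, 1, 11, 3, -3, -2]
arr[mid]=5>-3: swap arr[1],arr[10]; hi=9 → [-10, -2, -6, 2, -9, -5, 1, 11, 3, -3, 5]
arr[mid]=-2>-3: swap arr[1],arr[9]; hi=8 → [-10, -3, -6, 2, -9, -5, 1, 11, 3, -2, 5]
arr[mid]=-3=-3: mid=2
arr[mid]=-6<-3: swap arr[1],arr[2]; lo=2,mid=3 → [-10, -6, -3, 2, -9, -5, 1, 11, 3, -2, 5]
arr[mid]=2>-3: swap arr[3],arr[8]; hi=7 → [-10, -6, -3, 3, -9, -5, 1, 11, 2, -2, 5]
arr[mid]=3>-3: swap arr[3],arr[7]; hi=6 → [-10, -6, -3, 11, -9, -5, 1, 3, 2, -2, 5]
arr[mid]=11>-3: swap arr[3],arr[6]; hi=5 → [-10, -6, -3, 1, -9, -5, 11, 3, 2, -2, 5]
arr[mid]=1>-3: swap arr[3],arr[5]; hi=4 → [-10, -6, -3, -5, -9, 1, 11, 3, 2, -2, 5]
arr[mid]=-5<-3: swap arr[2],arr[3]; lo=3,mid=4 → [-10, -6, -5, -3, -9, 1, 11, 3, 2, -2, 5]
arr[mid]=-9<-3: swap arr[3],arr[4]; lo=4,mid=5 → [-10, -6, -5, -9, -3, 1, 11, 3, 2, -2, 5]
end: lo=4, hi=4; arr = [-10, -6, -5, -9, -3, 1, 11, 3, 2, -2, 5]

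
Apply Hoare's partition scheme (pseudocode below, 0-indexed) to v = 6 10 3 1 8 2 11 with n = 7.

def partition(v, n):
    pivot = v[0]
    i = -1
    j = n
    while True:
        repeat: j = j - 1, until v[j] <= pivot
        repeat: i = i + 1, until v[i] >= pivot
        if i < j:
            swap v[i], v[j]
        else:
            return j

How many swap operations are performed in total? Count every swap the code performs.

2

pivot = v[0] = 6; i = -1, j = 7
j→5 (v[5]=2≤6), i→0 (v[0]=6≥6); i<j, swap → 2 10 3 1 8 6 11
j→3 (v[3]=1≤6), i→1 (v[1]=10≥6); i<j, swap → 2 1 3 10 8 6 11
j→2, i→3; i≥j, return j=2. v = 2 1 3 10 8 6 11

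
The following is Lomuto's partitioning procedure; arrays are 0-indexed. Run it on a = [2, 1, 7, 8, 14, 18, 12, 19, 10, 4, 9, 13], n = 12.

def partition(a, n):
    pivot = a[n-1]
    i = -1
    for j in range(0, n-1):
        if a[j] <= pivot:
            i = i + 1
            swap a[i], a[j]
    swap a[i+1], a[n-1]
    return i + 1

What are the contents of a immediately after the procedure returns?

pivot=13, i=-1
j=0: 2≤13, i=0, swap(0,0) ⇒ [2, 1, 7, 8, 14, 18, 12, 19, 10, 4, 9, 13]
j=1: 1≤13, i=1, swap(1,1) ⇒ [2, 1, 7, 8, 14, 18, 12, 19, 10, 4, 9, 13]
j=2: 7≤13, i=2, swap(2,2) ⇒ [2, 1, 7, 8, 14, 18, 12, 19, 10, 4, 9, 13]
j=3: 8≤13, i=3, swap(3,3) ⇒ [2, 1, 7, 8, 14, 18, 12, 19, 10, 4, 9, 13]
j=4: 14>13, skip
j=5: 18>13, skip
j=6: 12≤13, i=4, swap(4,6) ⇒ [2, 1, 7, 8, 12, 18, 14, 19, 10, 4, 9, 13]
j=7: 19>13, skip
j=8: 10≤13, i=5, swap(5,8) ⇒ [2, 1, 7, 8, 12, 10, 14, 19, 18, 4, 9, 13]
j=9: 4≤13, i=6, swap(6,9) ⇒ [2, 1, 7, 8, 12, 10, 4, 19, 18, 14, 9, 13]
j=10: 9≤13, i=7, swap(7,10) ⇒ [2, 1, 7, 8, 12, 10, 4, 9, 18, 14, 19, 13]
swap(8,11) ⇒ [2, 1, 7, 8, 12, 10, 4, 9, 13, 14, 19, 18]; return 8

[2, 1, 7, 8, 12, 10, 4, 9, 13, 14, 19, 18]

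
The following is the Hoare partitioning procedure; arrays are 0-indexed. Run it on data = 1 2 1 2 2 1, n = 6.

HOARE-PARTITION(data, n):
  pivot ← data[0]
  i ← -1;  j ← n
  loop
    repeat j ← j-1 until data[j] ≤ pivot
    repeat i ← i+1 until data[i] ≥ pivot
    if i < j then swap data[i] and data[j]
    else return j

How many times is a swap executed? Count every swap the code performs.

2

pivot = data[0] = 1; i = -1, j = 6
j→5 (data[5]=1≤1), i→0 (data[0]=1≥1); i<j, swap → 1 2 1 2 2 1
j→2 (data[2]=1≤1), i→1 (data[1]=2≥1); i<j, swap → 1 1 2 2 2 1
j→1, i→2; i≥j, return j=1. data = 1 1 2 2 2 1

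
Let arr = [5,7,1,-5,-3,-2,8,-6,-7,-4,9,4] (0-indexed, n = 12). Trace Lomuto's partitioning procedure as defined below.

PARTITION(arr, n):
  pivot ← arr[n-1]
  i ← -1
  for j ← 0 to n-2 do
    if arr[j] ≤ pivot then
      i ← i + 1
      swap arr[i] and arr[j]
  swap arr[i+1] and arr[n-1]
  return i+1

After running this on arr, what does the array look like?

pivot = arr[11] = 4; i = -1
j=0: arr[0]=5 > 4 → no swap
j=1: arr[1]=7 > 4 → no swap
j=2: arr[2]=1 ≤ 4 → i=0, swap arr[0],arr[2] → [1,7,5,-5,-3,-2,8,-6,-7,-4,9,4]
j=3: arr[3]=-5 ≤ 4 → i=1, swap arr[1],arr[3] → [1,-5,5,7,-3,-2,8,-6,-7,-4,9,4]
j=4: arr[4]=-3 ≤ 4 → i=2, swap arr[2],arr[4] → [1,-5,-3,7,5,-2,8,-6,-7,-4,9,4]
j=5: arr[5]=-2 ≤ 4 → i=3, swap arr[3],arr[5] → [1,-5,-3,-2,5,7,8,-6,-7,-4,9,4]
j=6: arr[6]=8 > 4 → no swap
j=7: arr[7]=-6 ≤ 4 → i=4, swap arr[4],arr[7] → [1,-5,-3,-2,-6,7,8,5,-7,-4,9,4]
j=8: arr[8]=-7 ≤ 4 → i=5, swap arr[5],arr[8] → [1,-5,-3,-2,-6,-7,8,5,7,-4,9,4]
j=9: arr[9]=-4 ≤ 4 → i=6, swap arr[6],arr[9] → [1,-5,-3,-2,-6,-7,-4,5,7,8,9,4]
j=10: arr[10]=9 > 4 → no swap
final swap arr[7],arr[11] → [1,-5,-3,-2,-6,-7,-4,4,7,8,9,5]; return 7

[1,-5,-3,-2,-6,-7,-4,4,7,8,9,5]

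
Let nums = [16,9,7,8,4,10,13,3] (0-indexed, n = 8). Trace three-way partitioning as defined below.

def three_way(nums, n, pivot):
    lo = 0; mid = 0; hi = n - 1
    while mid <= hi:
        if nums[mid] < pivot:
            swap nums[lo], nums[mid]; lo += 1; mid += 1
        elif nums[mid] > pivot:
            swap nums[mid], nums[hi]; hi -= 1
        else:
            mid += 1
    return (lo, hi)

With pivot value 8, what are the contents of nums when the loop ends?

[3,4,7,8,10,13,9,16]

pivot = 8; lo=0, mid=0, hi=7
nums[mid]=16>8: swap nums[0],nums[7]; hi=6 → [3,9,7,8,4,10,13,16]
nums[mid]=3<8: swap nums[0],nums[0]; lo=1,mid=1 → [3,9,7,8,4,10,13,16]
nums[mid]=9>8: swap nums[1],nums[6]; hi=5 → [3,13,7,8,4,10,9,16]
nums[mid]=13>8: swap nums[1],nums[5]; hi=4 → [3,10,7,8,4,13,9,16]
nums[mid]=10>8: swap nums[1],nums[4]; hi=3 → [3,4,7,8,10,13,9,16]
nums[mid]=4<8: swap nums[1],nums[1]; lo=2,mid=2 → [3,4,7,8,10,13,9,16]
nums[mid]=7<8: swap nums[2],nums[2]; lo=3,mid=3 → [3,4,7,8,10,13,9,16]
nums[mid]=8=8: mid=4
end: lo=3, hi=3; nums = [3,4,7,8,10,13,9,16]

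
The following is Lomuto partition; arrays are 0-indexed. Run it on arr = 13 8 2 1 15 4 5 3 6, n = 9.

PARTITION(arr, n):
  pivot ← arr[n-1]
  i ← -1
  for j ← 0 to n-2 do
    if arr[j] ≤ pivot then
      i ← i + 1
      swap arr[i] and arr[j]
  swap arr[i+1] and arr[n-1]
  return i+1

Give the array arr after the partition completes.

2 1 4 5 3 6 8 15 13

pivot=6, i=-1
j=0: 13>6, skip
j=1: 8>6, skip
j=2: 2≤6, i=0, swap(0,2) ⇒ 2 8 13 1 15 4 5 3 6
j=3: 1≤6, i=1, swap(1,3) ⇒ 2 1 13 8 15 4 5 3 6
j=4: 15>6, skip
j=5: 4≤6, i=2, swap(2,5) ⇒ 2 1 4 8 15 13 5 3 6
j=6: 5≤6, i=3, swap(3,6) ⇒ 2 1 4 5 15 13 8 3 6
j=7: 3≤6, i=4, swap(4,7) ⇒ 2 1 4 5 3 13 8 15 6
swap(5,8) ⇒ 2 1 4 5 3 6 8 15 13; return 5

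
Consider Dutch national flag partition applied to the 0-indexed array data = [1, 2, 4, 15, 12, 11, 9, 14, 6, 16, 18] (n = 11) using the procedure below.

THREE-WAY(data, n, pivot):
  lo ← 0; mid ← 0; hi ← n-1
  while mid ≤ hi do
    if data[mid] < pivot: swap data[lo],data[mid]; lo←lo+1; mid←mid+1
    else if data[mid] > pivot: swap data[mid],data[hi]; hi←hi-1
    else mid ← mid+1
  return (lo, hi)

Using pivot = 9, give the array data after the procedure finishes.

[1, 2, 4, 6, 9, 11, 14, 12, 16, 18, 15]

pivot = 9; lo=0, mid=0, hi=10
data[mid]=1<9: swap data[0],data[0]; lo=1,mid=1 → [1, 2, 4, 15, 12, 11, 9, 14, 6, 16, 18]
data[mid]=2<9: swap data[1],data[1]; lo=2,mid=2 → [1, 2, 4, 15, 12, 11, 9, 14, 6, 16, 18]
data[mid]=4<9: swap data[2],data[2]; lo=3,mid=3 → [1, 2, 4, 15, 12, 11, 9, 14, 6, 16, 18]
data[mid]=15>9: swap data[3],data[10]; hi=9 → [1, 2, 4, 18, 12, 11, 9, 14, 6, 16, 15]
data[mid]=18>9: swap data[3],data[9]; hi=8 → [1, 2, 4, 16, 12, 11, 9, 14, 6, 18, 15]
data[mid]=16>9: swap data[3],data[8]; hi=7 → [1, 2, 4, 6, 12, 11, 9, 14, 16, 18, 15]
data[mid]=6<9: swap data[3],data[3]; lo=4,mid=4 → [1, 2, 4, 6, 12, 11, 9, 14, 16, 18, 15]
data[mid]=12>9: swap data[4],data[7]; hi=6 → [1, 2, 4, 6, 14, 11, 9, 12, 16, 18, 15]
data[mid]=14>9: swap data[4],data[6]; hi=5 → [1, 2, 4, 6, 9, 11, 14, 12, 16, 18, 15]
data[mid]=9=9: mid=5
data[mid]=11>9: swap data[5],data[5]; hi=4 → [1, 2, 4, 6, 9, 11, 14, 12, 16, 18, 15]
end: lo=4, hi=4; data = [1, 2, 4, 6, 9, 11, 14, 12, 16, 18, 15]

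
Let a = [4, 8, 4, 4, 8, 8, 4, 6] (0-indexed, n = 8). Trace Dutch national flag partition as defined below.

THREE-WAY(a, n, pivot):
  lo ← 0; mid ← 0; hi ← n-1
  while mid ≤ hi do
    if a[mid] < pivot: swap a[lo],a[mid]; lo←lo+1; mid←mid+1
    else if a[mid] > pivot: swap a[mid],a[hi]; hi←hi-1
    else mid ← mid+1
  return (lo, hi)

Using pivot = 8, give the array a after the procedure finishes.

pivot = 8; lo=0, mid=0, hi=7
a[mid]=4<8: swap a[0],a[0]; lo=1,mid=1 → [4, 8, 4, 4, 8, 8, 4, 6]
a[mid]=8=8: mid=2
a[mid]=4<8: swap a[1],a[2]; lo=2,mid=3 → [4, 4, 8, 4, 8, 8, 4, 6]
a[mid]=4<8: swap a[2],a[3]; lo=3,mid=4 → [4, 4, 4, 8, 8, 8, 4, 6]
a[mid]=8=8: mid=5
a[mid]=8=8: mid=6
a[mid]=4<8: swap a[3],a[6]; lo=4,mid=7 → [4, 4, 4, 4, 8, 8, 8, 6]
a[mid]=6<8: swap a[4],a[7]; lo=5,mid=8 → [4, 4, 4, 4, 6, 8, 8, 8]
end: lo=5, hi=7; a = [4, 4, 4, 4, 6, 8, 8, 8]

[4, 4, 4, 4, 6, 8, 8, 8]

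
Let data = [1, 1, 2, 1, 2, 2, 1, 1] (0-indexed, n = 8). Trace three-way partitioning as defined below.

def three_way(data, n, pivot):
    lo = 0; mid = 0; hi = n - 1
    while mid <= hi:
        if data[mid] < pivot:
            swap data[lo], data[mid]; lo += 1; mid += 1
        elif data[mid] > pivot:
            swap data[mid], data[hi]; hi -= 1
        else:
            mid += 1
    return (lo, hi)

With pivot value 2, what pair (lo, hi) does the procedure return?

(5, 7)

lo=0 mid=0 hi=7
1<2: swap(0,0), lo=1 mid=1 ⇒ [1, 1, 2, 1, 2, 2, 1, 1]
1<2: swap(1,1), lo=2 mid=2 ⇒ [1, 1, 2, 1, 2, 2, 1, 1]
2=2: mid=3
1<2: swap(2,3), lo=3 mid=4 ⇒ [1, 1, 1, 2, 2, 2, 1, 1]
2=2: mid=5
2=2: mid=6
1<2: swap(3,6), lo=4 mid=7 ⇒ [1, 1, 1, 1, 2, 2, 2, 1]
1<2: swap(4,7), lo=5 mid=8 ⇒ [1, 1, 1, 1, 1, 2, 2, 2]
done. lo=5 hi=7; data=[1, 1, 1, 1, 1, 2, 2, 2]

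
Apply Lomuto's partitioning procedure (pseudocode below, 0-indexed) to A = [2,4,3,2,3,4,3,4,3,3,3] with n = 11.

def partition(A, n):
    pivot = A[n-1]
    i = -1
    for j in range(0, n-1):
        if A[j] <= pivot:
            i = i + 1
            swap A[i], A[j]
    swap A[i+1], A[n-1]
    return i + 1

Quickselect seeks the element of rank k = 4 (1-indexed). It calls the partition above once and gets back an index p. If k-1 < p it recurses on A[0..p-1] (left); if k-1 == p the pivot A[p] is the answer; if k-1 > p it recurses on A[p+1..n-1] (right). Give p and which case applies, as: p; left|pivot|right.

7; left

pivot=3, i=-1
j=0: 2≤3, i=0, swap(0,0) ⇒ [2,4,3,2,3,4,3,4,3,3,3]
j=1: 4>3, skip
j=2: 3≤3, i=1, swap(1,2) ⇒ [2,3,4,2,3,4,3,4,3,3,3]
j=3: 2≤3, i=2, swap(2,3) ⇒ [2,3,2,4,3,4,3,4,3,3,3]
j=4: 3≤3, i=3, swap(3,4) ⇒ [2,3,2,3,4,4,3,4,3,3,3]
j=5: 4>3, skip
j=6: 3≤3, i=4, swap(4,6) ⇒ [2,3,2,3,3,4,4,4,3,3,3]
j=7: 4>3, skip
j=8: 3≤3, i=5, swap(5,8) ⇒ [2,3,2,3,3,3,4,4,4,3,3]
j=9: 3≤3, i=6, swap(6,9) ⇒ [2,3,2,3,3,3,3,4,4,4,3]
swap(7,10) ⇒ [2,3,2,3,3,3,3,3,4,4,4]; return 7
p = 7; k-1 = 3 < 7 ⇒ left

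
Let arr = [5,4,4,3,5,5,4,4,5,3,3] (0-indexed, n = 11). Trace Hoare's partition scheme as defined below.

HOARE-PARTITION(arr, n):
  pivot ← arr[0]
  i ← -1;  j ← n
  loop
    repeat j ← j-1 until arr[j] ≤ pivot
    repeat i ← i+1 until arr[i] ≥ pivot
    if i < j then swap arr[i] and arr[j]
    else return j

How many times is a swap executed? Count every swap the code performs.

pivot = arr[0] = 5; i = -1, j = 11
j→10 (arr[10]=3≤5), i→0 (arr[0]=5≥5); i<j, swap → [3,4,4,3,5,5,4,4,5,3,5]
j→9 (arr[9]=3≤5), i→4 (arr[4]=5≥5); i<j, swap → [3,4,4,3,3,5,4,4,5,5,5]
j→8 (arr[8]=5≤5), i→5 (arr[5]=5≥5); i<j, swap → [3,4,4,3,3,5,4,4,5,5,5]
j→7, i→8; i≥j, return j=7. arr = [3,4,4,3,3,5,4,4,5,5,5]

3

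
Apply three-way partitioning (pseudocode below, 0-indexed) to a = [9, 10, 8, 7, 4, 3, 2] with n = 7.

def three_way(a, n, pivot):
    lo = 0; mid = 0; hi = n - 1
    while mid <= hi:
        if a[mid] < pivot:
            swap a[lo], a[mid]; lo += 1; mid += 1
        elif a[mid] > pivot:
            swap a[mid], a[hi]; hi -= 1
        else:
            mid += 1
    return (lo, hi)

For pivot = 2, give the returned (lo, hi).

pivot = 2; lo=0, mid=0, hi=6
a[mid]=9>2: swap a[0],a[6]; hi=5 → [2, 10, 8, 7, 4, 3, 9]
a[mid]=2=2: mid=1
a[mid]=10>2: swap a[1],a[5]; hi=4 → [2, 3, 8, 7, 4, 10, 9]
a[mid]=3>2: swap a[1],a[4]; hi=3 → [2, 4, 8, 7, 3, 10, 9]
a[mid]=4>2: swap a[1],a[3]; hi=2 → [2, 7, 8, 4, 3, 10, 9]
a[mid]=7>2: swap a[1],a[2]; hi=1 → [2, 8, 7, 4, 3, 10, 9]
a[mid]=8>2: swap a[1],a[1]; hi=0 → [2, 8, 7, 4, 3, 10, 9]
end: lo=0, hi=0; a = [2, 8, 7, 4, 3, 10, 9]

(0, 0)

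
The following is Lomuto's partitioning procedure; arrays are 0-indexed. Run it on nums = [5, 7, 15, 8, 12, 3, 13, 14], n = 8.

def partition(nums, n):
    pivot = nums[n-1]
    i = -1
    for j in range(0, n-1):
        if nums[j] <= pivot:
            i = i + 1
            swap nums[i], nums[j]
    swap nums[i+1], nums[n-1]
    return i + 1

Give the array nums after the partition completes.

pivot = nums[7] = 14; i = -1
j=0: nums[0]=5 ≤ 14 → i=0, swap nums[0],nums[0] (no change) → [5, 7, 15, 8, 12, 3, 13, 14]
j=1: nums[1]=7 ≤ 14 → i=1, swap nums[1],nums[1] (no change) → [5, 7, 15, 8, 12, 3, 13, 14]
j=2: nums[2]=15 > 14 → no swap
j=3: nums[3]=8 ≤ 14 → i=2, swap nums[2],nums[3] → [5, 7, 8, 15, 12, 3, 13, 14]
j=4: nums[4]=12 ≤ 14 → i=3, swap nums[3],nums[4] → [5, 7, 8, 12, 15, 3, 13, 14]
j=5: nums[5]=3 ≤ 14 → i=4, swap nums[4],nums[5] → [5, 7, 8, 12, 3, 15, 13, 14]
j=6: nums[6]=13 ≤ 14 → i=5, swap nums[5],nums[6] → [5, 7, 8, 12, 3, 13, 15, 14]
final swap nums[6],nums[7] → [5, 7, 8, 12, 3, 13, 14, 15]; return 6

[5, 7, 8, 12, 3, 13, 14, 15]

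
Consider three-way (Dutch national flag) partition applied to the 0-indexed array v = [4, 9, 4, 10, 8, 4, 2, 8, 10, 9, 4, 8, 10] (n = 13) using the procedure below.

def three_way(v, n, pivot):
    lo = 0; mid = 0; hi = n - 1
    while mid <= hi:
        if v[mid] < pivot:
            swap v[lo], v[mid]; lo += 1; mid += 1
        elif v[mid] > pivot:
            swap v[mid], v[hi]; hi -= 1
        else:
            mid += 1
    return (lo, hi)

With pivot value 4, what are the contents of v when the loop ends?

lo=0 mid=0 hi=12
4=4: mid=1
9>4: swap(1,12), hi=11 ⇒ [4, 10, 4, 10, 8, 4, 2, 8, 10, 9, 4, 8, 9]
10>4: swap(1,11), hi=10 ⇒ [4, 8, 4, 10, 8, 4, 2, 8, 10, 9, 4, 10, 9]
8>4: swap(1,10), hi=9 ⇒ [4, 4, 4, 10, 8, 4, 2, 8, 10, 9, 8, 10, 9]
4=4: mid=2
4=4: mid=3
10>4: swap(3,9), hi=8 ⇒ [4, 4, 4, 9, 8, 4, 2, 8, 10, 10, 8, 10, 9]
9>4: swap(3,8), hi=7 ⇒ [4, 4, 4, 10, 8, 4, 2, 8, 9, 10, 8, 10, 9]
10>4: swap(3,7), hi=6 ⇒ [4, 4, 4, 8, 8, 4, 2, 10, 9, 10, 8, 10, 9]
8>4: swap(3,6), hi=5 ⇒ [4, 4, 4, 2, 8, 4, 8, 10, 9, 10, 8, 10, 9]
2<4: swap(0,3), lo=1 mid=4 ⇒ [2, 4, 4, 4, 8, 4, 8, 10, 9, 10, 8, 10, 9]
8>4: swap(4,5), hi=4 ⇒ [2, 4, 4, 4, 4, 8, 8, 10, 9, 10, 8, 10, 9]
4=4: mid=5
done. lo=1 hi=4; v=[2, 4, 4, 4, 4, 8, 8, 10, 9, 10, 8, 10, 9]

[2, 4, 4, 4, 4, 8, 8, 10, 9, 10, 8, 10, 9]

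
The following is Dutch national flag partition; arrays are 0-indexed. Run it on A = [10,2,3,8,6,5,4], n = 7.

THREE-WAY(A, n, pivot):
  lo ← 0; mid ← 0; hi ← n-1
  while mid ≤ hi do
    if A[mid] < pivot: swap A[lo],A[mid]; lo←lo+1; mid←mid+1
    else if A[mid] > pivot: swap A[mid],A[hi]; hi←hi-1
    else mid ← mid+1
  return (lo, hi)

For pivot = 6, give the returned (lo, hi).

pivot = 6; lo=0, mid=0, hi=6
A[mid]=10>6: swap A[0],A[6]; hi=5 → [4,2,3,8,6,5,10]
A[mid]=4<6: swap A[0],A[0]; lo=1,mid=1 → [4,2,3,8,6,5,10]
A[mid]=2<6: swap A[1],A[1]; lo=2,mid=2 → [4,2,3,8,6,5,10]
A[mid]=3<6: swap A[2],A[2]; lo=3,mid=3 → [4,2,3,8,6,5,10]
A[mid]=8>6: swap A[3],A[5]; hi=4 → [4,2,3,5,6,8,10]
A[mid]=5<6: swap A[3],A[3]; lo=4,mid=4 → [4,2,3,5,6,8,10]
A[mid]=6=6: mid=5
end: lo=4, hi=4; A = [4,2,3,5,6,8,10]

(4, 4)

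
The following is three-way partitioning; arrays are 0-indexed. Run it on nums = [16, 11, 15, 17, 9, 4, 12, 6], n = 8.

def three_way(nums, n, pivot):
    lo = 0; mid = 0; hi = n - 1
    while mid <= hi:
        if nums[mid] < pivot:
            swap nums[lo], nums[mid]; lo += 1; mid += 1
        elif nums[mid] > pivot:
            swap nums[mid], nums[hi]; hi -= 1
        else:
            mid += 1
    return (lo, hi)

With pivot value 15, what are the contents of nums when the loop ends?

lo=0 mid=0 hi=7
16>15: swap(0,7), hi=6 ⇒ [6, 11, 15, 17, 9, 4, 12, 16]
6<15: swap(0,0), lo=1 mid=1 ⇒ [6, 11, 15, 17, 9, 4, 12, 16]
11<15: swap(1,1), lo=2 mid=2 ⇒ [6, 11, 15, 17, 9, 4, 12, 16]
15=15: mid=3
17>15: swap(3,6), hi=5 ⇒ [6, 11, 15, 12, 9, 4, 17, 16]
12<15: swap(2,3), lo=3 mid=4 ⇒ [6, 11, 12, 15, 9, 4, 17, 16]
9<15: swap(3,4), lo=4 mid=5 ⇒ [6, 11, 12, 9, 15, 4, 17, 16]
4<15: swap(4,5), lo=5 mid=6 ⇒ [6, 11, 12, 9, 4, 15, 17, 16]
done. lo=5 hi=5; nums=[6, 11, 12, 9, 4, 15, 17, 16]

[6, 11, 12, 9, 4, 15, 17, 16]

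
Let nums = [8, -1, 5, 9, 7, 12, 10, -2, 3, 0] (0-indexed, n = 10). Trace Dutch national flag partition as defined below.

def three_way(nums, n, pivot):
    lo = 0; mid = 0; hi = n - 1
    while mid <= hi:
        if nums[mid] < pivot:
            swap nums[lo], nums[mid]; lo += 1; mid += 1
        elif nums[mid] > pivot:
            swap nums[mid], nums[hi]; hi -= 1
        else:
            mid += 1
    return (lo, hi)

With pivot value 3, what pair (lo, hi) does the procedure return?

(3, 3)

pivot = 3; lo=0, mid=0, hi=9
nums[mid]=8>3: swap nums[0],nums[9]; hi=8 → [0, -1, 5, 9, 7, 12, 10, -2, 3, 8]
nums[mid]=0<3: swap nums[0],nums[0]; lo=1,mid=1 → [0, -1, 5, 9, 7, 12, 10, -2, 3, 8]
nums[mid]=-1<3: swap nums[1],nums[1]; lo=2,mid=2 → [0, -1, 5, 9, 7, 12, 10, -2, 3, 8]
nums[mid]=5>3: swap nums[2],nums[8]; hi=7 → [0, -1, 3, 9, 7, 12, 10, -2, 5, 8]
nums[mid]=3=3: mid=3
nums[mid]=9>3: swap nums[3],nums[7]; hi=6 → [0, -1, 3, -2, 7, 12, 10, 9, 5, 8]
nums[mid]=-2<3: swap nums[2],nums[3]; lo=3,mid=4 → [0, -1, -2, 3, 7, 12, 10, 9, 5, 8]
nums[mid]=7>3: swap nums[4],nums[6]; hi=5 → [0, -1, -2, 3, 10, 12, 7, 9, 5, 8]
nums[mid]=10>3: swap nums[4],nums[5]; hi=4 → [0, -1, -2, 3, 12, 10, 7, 9, 5, 8]
nums[mid]=12>3: swap nums[4],nums[4]; hi=3 → [0, -1, -2, 3, 12, 10, 7, 9, 5, 8]
end: lo=3, hi=3; nums = [0, -1, -2, 3, 12, 10, 7, 9, 5, 8]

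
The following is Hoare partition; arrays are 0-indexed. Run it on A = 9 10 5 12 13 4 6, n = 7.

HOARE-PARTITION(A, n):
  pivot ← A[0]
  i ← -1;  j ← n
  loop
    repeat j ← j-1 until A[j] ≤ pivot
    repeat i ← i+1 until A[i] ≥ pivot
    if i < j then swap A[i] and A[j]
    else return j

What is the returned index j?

2

pivot=9
j stops at 6 (6), i stops at 0 (9); swap ⇒ 6 10 5 12 13 4 9
j stops at 5 (4), i stops at 1 (10); swap ⇒ 6 4 5 12 13 10 9
j stops at 2, i stops at 3; i≥j ⇒ return 2. A=6 4 5 12 13 10 9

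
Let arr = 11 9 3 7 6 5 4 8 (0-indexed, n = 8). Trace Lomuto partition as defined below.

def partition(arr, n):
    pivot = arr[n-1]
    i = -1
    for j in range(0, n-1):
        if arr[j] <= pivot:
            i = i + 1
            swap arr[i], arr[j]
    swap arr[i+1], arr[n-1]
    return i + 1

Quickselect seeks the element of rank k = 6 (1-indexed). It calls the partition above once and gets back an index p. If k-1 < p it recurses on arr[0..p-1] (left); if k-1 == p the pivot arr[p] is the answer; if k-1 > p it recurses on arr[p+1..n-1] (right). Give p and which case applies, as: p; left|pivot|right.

pivot=8, i=-1
j=0: 11>8, skip
j=1: 9>8, skip
j=2: 3≤8, i=0, swap(0,2) ⇒ 3 9 11 7 6 5 4 8
j=3: 7≤8, i=1, swap(1,3) ⇒ 3 7 11 9 6 5 4 8
j=4: 6≤8, i=2, swap(2,4) ⇒ 3 7 6 9 11 5 4 8
j=5: 5≤8, i=3, swap(3,5) ⇒ 3 7 6 5 11 9 4 8
j=6: 4≤8, i=4, swap(4,6) ⇒ 3 7 6 5 4 9 11 8
swap(5,7) ⇒ 3 7 6 5 4 8 11 9; return 5
p = 5; k-1 = 5 == 5 ⇒ pivot

5; pivot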